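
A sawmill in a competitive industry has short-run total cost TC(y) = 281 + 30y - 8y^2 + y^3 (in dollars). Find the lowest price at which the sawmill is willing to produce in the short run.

Short-run supply begins at min AVC. From VC = 30y - 8y^2 + y^3, AVC = 30 - 8y + y^2.
dAVC/dy = -8 + 2y = 0 gives y = 4. min AVC = 30 - 8·4 + 4^2 = 14.
For P < $14 the firm produces nothing.

$14 per unit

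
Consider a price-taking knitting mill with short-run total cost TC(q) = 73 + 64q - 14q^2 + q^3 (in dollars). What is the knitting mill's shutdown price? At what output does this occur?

$15 per unit, at q = 7

The firm shuts down when price falls below the minimum of average variable cost. AVC = VC/q = 64 - 14q + q^2.
dAVC/dq = -14 + 2q = 0 gives q = 7. min AVC = 64 - 14·7 + 7^2 = 15.
The firm shuts down for any P below $15.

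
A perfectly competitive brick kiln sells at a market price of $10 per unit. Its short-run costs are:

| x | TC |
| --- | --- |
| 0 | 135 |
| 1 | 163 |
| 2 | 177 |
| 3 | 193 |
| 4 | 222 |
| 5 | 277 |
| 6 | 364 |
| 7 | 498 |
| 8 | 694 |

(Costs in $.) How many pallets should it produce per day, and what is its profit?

x = 0 (shut down); profit = -$135

Tabulate TR − TC: x=0: -135; x=1: -153; x=2: -157; x=3: -163; x=4: -182; x=5: -227; x=6: -304; x=7: -428; x=8: -614.
Profit is highest at x = 0. Equivalently, the lowest AVC in the table is 58/3 ≈ $19.33 at x = 3, and P = $10 falls below it — price never covers variable cost, so the firm shuts down and loses only its fixed cost.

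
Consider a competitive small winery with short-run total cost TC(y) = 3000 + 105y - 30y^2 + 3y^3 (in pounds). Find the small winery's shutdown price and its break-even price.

AVC = 105 - 30y + 3y^2; minimized at y = 5, giving min AVC = £30. That is the shutdown price.
ATC = 3000/y + 105 - 30y + 3y^2. Setting dATC/dy = −3000/y^2 − 30 + 6y = 0 gives y = 10 (since 6·10^3 − 30·10^2 = 3000).
min ATC = 3000/10 + 105 − 30·10 + 3·10^2 = £405. That is the break-even price.
Between these two prices the firm operates at a loss; above £405 it earns a profit.

Shutdown price = £30; break-even price = £405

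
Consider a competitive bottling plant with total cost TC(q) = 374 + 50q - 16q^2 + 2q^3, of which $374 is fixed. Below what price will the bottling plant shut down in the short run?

$18 per unit

The shutdown price is the minimum of AVC. VC = 50q - 16q^2 + 2q^3, so AVC = 50 - 16q + 2q^2.
At the minimum of AVC, MC = AVC. MC = 50 - 32q + 6q^2; setting MC = AVC gives 4q^2 - 16q = 0, so q = 4. min AVC = 18.
For P < $18 the firm produces nothing.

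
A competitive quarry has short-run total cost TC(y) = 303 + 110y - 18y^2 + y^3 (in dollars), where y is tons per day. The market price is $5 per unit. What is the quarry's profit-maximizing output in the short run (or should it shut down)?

Variable cost is VC = 110y - 18y^2 + y^3, so AVC = VC/y = 110 - 18y + y^2 and MC = dTC/dy = 110 - 36y + 3y^2.
AVC hits its minimum where MC = AVC, at y = 9, giving min AVC = 110 - 18·9 + 9^2 = $29.
P = $5 lies below min AVC = $29; no output level covers variable cost.
Shutting down limits the loss to fixed cost, $303.

Shut down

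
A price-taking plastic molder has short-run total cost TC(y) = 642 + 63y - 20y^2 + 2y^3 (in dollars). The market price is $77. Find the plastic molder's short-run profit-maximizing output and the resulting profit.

AVC = 63 - 20y + 2y^2; min AVC = $13 at y = 5. Since P = $77 ≥ min AVC, the firm produces.
With MC = 63 - 40y + 6y^2, P = MC on the upward-sloping part at y* = 7.
TR = 77·7 = 539. TC = 642 + 147 = 789. Profit = 539 − 789 = -$250.
By producing, the firm covers all variable cost plus $392 of fixed cost; shutting down would lose the full $642.

Profit = -$250 at y = 7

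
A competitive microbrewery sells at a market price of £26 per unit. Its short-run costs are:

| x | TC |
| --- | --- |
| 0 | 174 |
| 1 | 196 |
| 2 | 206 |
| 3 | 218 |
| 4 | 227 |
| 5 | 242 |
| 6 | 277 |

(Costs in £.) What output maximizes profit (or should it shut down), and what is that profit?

Profit at each row (π = 26x − TC): x=0: -174; x=1: -170; x=2: -154; x=3: -140; x=4: -123; x=5: -112; x=6: -121.
Profit is maximized at x = 5. AVC there is 68/5 = £13.60 ≤ P, so producing beats shutting down (which would give -£174).

x = 5; profit = -£112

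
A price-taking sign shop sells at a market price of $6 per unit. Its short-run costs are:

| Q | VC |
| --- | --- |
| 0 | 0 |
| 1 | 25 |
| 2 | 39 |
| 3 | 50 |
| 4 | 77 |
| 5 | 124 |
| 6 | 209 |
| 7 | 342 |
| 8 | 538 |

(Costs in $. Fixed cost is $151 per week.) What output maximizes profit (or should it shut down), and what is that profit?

Tabulate TR − TC: Q=0: -151; Q=1: -170; Q=2: -178; Q=3: -183; Q=4: -204; Q=5: -245; Q=6: -324; Q=7: -451; Q=8: -641.
Profit is highest at Q = 0. Equivalently, the lowest AVC in the table is 50/3 ≈ $16.67 at Q = 3, and P = $6 falls below it — price never covers variable cost, so the firm shuts down and loses only its fixed cost.

Q = 0 (shut down); profit = -$151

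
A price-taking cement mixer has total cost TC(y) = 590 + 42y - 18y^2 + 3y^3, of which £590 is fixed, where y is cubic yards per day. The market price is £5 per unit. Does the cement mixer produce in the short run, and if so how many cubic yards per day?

Shut down

From TC, MC = TC'(y) = 42 - 36y + 9y^2 and AVC = VC/y = 42 - 18y + 3y^2.
AVC is minimized where dAVC/dy = -18 + 6y = 0, at y = 3; min AVC = 42 - 18·3 + 3·3^2 = £15.
Since P = £5 < min AVC = £15, price fails to cover variable cost at any output.
Best response: produce nothing and absorb the £590 fixed cost.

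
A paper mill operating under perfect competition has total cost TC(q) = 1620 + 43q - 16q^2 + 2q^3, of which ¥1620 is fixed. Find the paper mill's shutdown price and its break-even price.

Shutdown price = ¥11; break-even price = ¥241

AVC = 43 - 16q + 2q^2; minimized at q = 4, giving min AVC = ¥11. That is the shutdown price.
ATC = 1620/q + 43 - 16q + 2q^2. Setting dATC/dq = −1620/q^2 − 16 + 4q = 0 gives q = 9 (since 4·9^3 − 16·9^2 = 1620).
min ATC = 1620/9 + 43 − 16·9 + 2·9^2 = ¥241. That is the break-even price.
For ¥11 ≤ P < ¥241 the firm produces at a loss; below ¥11 it shuts down.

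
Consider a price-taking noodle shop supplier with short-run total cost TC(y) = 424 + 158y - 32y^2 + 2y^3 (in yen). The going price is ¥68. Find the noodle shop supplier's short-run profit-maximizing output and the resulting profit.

AVC = 158 - 32y + 2y^2; min AVC = ¥30 at y = 8. Since P = ¥68 ≥ min AVC, the firm produces.
With MC = 158 - 64y + 6y^2, P = MC on the upward-sloping part at y* = 9.
TR = 68·9 = 612. TC = 424 + 288 = 712. Profit = 612 − 712 = -¥100.
By producing, the firm covers all variable cost plus ¥324 of fixed cost; shutting down would lose the full ¥424.

Profit = -¥100 at y = 9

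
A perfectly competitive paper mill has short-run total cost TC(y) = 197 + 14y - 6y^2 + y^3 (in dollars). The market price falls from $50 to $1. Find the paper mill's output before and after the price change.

AVC = 14 - 6y + y^2, minimized at y = 3 where min AVC = $5. MC = 14 - 12y + 3y^2.
With P = $50 above the shutdown price, P = MC gives y = 6.
At P = $1 < min AVC = $5, price no longer covers variable cost at any output, so the firm shuts down: y = 0.

Output falls from 6 to 0 (the firm shuts down)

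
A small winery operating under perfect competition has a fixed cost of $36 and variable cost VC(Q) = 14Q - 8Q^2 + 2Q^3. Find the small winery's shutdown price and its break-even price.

AVC = 14 - 8Q + 2Q^2; minimized at Q = 2, giving min AVC = $6. That is the shutdown price.
ATC = 36/Q + 14 - 8Q + 2Q^2. Setting dATC/dQ = −36/Q^2 − 8 + 4Q = 0 gives Q = 3 (since 4·3^3 − 8·3^2 = 36).
min ATC = 36/3 + 14 − 8·3 + 2·3^2 = $20. That is the break-even price.
Between these two prices the firm operates at a loss; above $20 it earns a profit.

Shutdown price = $6; break-even price = $20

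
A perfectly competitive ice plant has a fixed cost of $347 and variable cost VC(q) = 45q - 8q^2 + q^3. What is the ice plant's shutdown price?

$29 per unit

The shutdown price is the minimum of AVC. VC = 45q - 8q^2 + q^3, so AVC = 45 - 8q + q^2.
dAVC/dq = -8 + 2q = 0 gives q = 4. min AVC = 45 - 8·4 + 4^2 = 29.
The firm shuts down for any P below $29.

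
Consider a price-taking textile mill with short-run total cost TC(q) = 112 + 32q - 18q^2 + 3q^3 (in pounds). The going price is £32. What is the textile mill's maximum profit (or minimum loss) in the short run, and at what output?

Profit = -£16 at q = 4

AVC = 32 - 18q + 3q^2; min AVC = £5 at q = 3. Since P = £32 ≥ min AVC, the firm produces.
MC = 32 - 36q + 9q^2. Setting P = MC and taking the root on the rising branch gives q* = 4.
TR = 32·4 = 128. TC = 112 + 32 = 144. Profit = 128 − 144 = -£16.
By producing, the firm covers all variable cost plus £96 of fixed cost; shutting down would lose the full £112.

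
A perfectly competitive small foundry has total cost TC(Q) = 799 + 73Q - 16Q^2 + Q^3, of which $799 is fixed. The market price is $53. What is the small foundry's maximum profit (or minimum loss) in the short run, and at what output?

Profit = -$399 at Q = 10

AVC = 73 - 16Q + Q^2; min AVC = $9 at Q = 8. Since P = $53 ≥ min AVC, the firm produces.
MC = 73 - 32Q + 3Q^2. Setting P = MC and taking the root on the rising branch gives Q* = 10.
TR = 53·10 = 530. TC = 799 + 130 = 929. Profit = 530 − 929 = -$399.
Shutting down would mean losing the fixed cost of $799, so operating at a loss of $399 is better by $400.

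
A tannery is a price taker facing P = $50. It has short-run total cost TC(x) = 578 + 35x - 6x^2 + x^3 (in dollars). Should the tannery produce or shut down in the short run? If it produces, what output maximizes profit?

Strip out fixed cost: VC = 35x - 6x^2 + x^3. Then AVC = 35 - 6x + x^2 and MC = 35 - 12x + 3x^2.
AVC hits its minimum where MC = AVC, at x = 3, giving min AVC = 35 - 6·3 + 3^2 = $26.
Since P = $50 ≥ min AVC = $26, price covers variable cost and the firm should produce.
P = MC gives -15 - 12x + 3x^2 = 0, with roots -1 and 5. Take the larger (rising MC): x* = 5.
Check: AVC at x = 5 is $30 ≤ P, so revenue covers variable cost.
Profit = P·x − TC = 50·5 − 728 = -$478, a loss, but smaller than the $578 fixed cost the firm would lose by shutting down.

Produce at x = 5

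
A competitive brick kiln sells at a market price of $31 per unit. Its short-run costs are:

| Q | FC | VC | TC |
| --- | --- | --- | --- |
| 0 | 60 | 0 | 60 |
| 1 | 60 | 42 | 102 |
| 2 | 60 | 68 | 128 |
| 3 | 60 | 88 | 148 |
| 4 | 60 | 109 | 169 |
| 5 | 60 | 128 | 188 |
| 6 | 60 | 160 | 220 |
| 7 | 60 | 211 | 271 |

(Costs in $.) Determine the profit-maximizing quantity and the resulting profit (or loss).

Q = 5; profit = -$33

Compute π = P·Q − TC at each output: Q=0: -60; Q=1: -71; Q=2: -66; Q=3: -55; Q=4: -45; Q=5: -33; Q=6: -34; Q=7: -54.
Profit is maximized at Q = 5. AVC there is 128/5 = $25.60 ≤ P, so producing beats shutting down (which would give -$60).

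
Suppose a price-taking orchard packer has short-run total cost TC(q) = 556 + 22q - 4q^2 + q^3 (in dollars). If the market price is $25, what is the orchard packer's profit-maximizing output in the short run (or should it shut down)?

Variable cost is VC = 22q - 4q^2 + q^3, so AVC = VC/q = 22 - 4q + q^2 and MC = dTC/dq = 22 - 8q + 3q^2.
AVC hits its minimum where MC = AVC, at q = 2, giving min AVC = 22 - 4·2 + 2^2 = $18.
Because $25 ≥ $18, revenue can cover variable cost; the firm operates.
P = MC gives -3 - 8q + 3q^2 = 0, with roots -1/3 and 3. Take the larger (rising MC): q* = 3.
Check: AVC at q = 3 is $19 ≤ P, so revenue covers variable cost.
Profit = P·q − TC = 25·3 − 613 = -$538, a loss, but smaller than the $556 fixed cost the firm would lose by shutting down.

Produce at q = 3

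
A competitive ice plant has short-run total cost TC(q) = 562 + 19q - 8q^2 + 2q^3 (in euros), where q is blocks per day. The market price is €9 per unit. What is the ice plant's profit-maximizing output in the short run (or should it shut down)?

Variable cost is VC = 19q - 8q^2 + 2q^3, so AVC = VC/q = 19 - 8q + 2q^2 and MC = dTC/dq = 19 - 16q + 6q^2.
AVC is minimized where dAVC/dq = -8 + 4q = 0, at q = 2; min AVC = 19 - 8·2 + 2·2^2 = €11.
With P < min AVC (€9 < €11), every unit sold adds to the loss.
Best response: produce nothing and absorb the €562 fixed cost.

Shut down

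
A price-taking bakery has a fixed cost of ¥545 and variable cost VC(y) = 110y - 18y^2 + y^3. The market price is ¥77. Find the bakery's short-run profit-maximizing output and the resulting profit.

AVC = 110 - 18y + y^2 has its minimum ¥29 at y = 9; price ¥77 clears that bar, so the firm operates.
With MC = 110 - 36y + 3y^2, P = MC on the upward-sloping part at y* = 11.
TR = 77·11 = 847. TC = 545 + 363 = 908. Profit = 847 − 908 = -¥61.
That loss of ¥61 beats the ¥545 the firm would lose by shutting down; producing recovers ¥484 of fixed cost.

Profit = -¥61 at y = 11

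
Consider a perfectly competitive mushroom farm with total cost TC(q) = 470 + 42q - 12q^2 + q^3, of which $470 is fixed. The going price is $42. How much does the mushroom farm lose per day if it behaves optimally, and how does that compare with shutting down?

Profit = -$214 at q = 8

AVC = 42 - 12q + q^2 has its minimum $6 at q = 6; price $42 clears that bar, so the firm operates.
With MC = 42 - 24q + 3q^2, P = MC on the upward-sloping part at q* = 8.
TR = 42·8 = 336. TC = 470 + 80 = 550. Profit = 336 − 550 = -$214.
That loss of $214 beats the $470 the firm would lose by shutting down; producing recovers $256 of fixed cost.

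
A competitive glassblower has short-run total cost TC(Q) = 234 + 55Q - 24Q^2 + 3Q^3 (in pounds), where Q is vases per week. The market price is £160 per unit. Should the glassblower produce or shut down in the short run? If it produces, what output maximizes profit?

Strip out fixed cost: VC = 55Q - 24Q^2 + 3Q^3. Then AVC = 55 - 24Q + 3Q^2 and MC = 55 - 48Q + 9Q^2.
The AVC parabola has its vertex at Q = 24/6 = 4, where AVC = 55 - 24·4 + 3·4^2 = £7.
Since P = £160 ≥ min AVC = £7, price covers variable cost and the firm should produce.
Solving P = MC: -105 - 48Q + 9Q^2 = 0 ⇒ Q = -5/3 or 7. On the upward-sloping branch, Q* = 7.
Check: AVC at Q = 7 is £34 ≤ P, so revenue covers variable cost.
Profit = P·Q − TC = 160·7 − 472 = £648.

Produce at Q = 7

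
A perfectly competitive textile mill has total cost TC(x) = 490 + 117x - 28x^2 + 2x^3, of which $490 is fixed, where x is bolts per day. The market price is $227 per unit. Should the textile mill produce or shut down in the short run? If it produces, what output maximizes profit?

From TC, MC = TC'(x) = 117 - 56x + 6x^2 and AVC = VC/x = 117 - 28x + 2x^2.
AVC hits its minimum where MC = AVC, at x = 7, giving min AVC = 117 - 28·7 + 2·7^2 = $19.
P = $227 exceeds min AVC = $19, so the firm stays open.
Set P = MC: 227 = 117 - 56x + 6x^2 → -110 - 56x + 6x^2 = 0. The roots are x = -5/3 and x = 11; the profit-maximizing output is on the rising part of MC, so x* = 11.
Check: AVC at x = 11 is $51 ≤ P, so revenue covers variable cost.
Profit = P·x − TC = 227·11 − 1051 = $1446.

Produce at x = 11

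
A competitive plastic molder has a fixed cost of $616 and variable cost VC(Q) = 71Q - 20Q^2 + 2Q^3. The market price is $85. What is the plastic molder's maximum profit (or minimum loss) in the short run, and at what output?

Profit = -$224 at Q = 7

AVC = 71 - 20Q + 2Q^2 has its minimum $21 at Q = 5; price $85 clears that bar, so the firm operates.
With MC = 71 - 40Q + 6Q^2, P = MC on the upward-sloping part at Q* = 7.
TR = 85·7 = 595. TC = 616 + 203 = 819. Profit = 595 − 819 = -$224.
Shutting down would mean losing the fixed cost of $616, so operating at a loss of $224 is better by $392.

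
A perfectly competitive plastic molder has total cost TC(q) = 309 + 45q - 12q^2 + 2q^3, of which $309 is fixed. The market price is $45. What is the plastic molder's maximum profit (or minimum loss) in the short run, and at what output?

AVC = 45 - 12q + 2q^2; min AVC = $27 at q = 3. Since P = $45 ≥ min AVC, the firm produces.
MC = 45 - 24q + 6q^2. Setting P = MC and taking the root on the rising branch gives q* = 4.
TR = 45·4 = 180. TC = 309 + 116 = 425. Profit = 180 − 425 = -$245.
Shutting down would mean losing the fixed cost of $309, so operating at a loss of $245 is better by $64.

Profit = -$245 at q = 4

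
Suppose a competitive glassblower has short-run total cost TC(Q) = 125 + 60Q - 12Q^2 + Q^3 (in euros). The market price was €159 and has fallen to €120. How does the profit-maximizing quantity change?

Output falls from 11 to 10

MC = 60 - 24Q + 3Q^2; the shutdown threshold is min AVC = €24 (at Q = 6).
At P = €159 ≥ min AVC, set P = MC on the rising branch: Q = 11.
At P = €120 ≥ min AVC, set P = MC: Q = 10. The firm stays open but cuts output.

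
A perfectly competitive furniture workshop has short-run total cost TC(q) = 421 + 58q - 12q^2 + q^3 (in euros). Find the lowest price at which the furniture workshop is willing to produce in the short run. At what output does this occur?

Short-run supply begins at min AVC. From VC = 58q - 12q^2 + q^3, AVC = 58 - 12q + q^2.
At the minimum of AVC, MC = AVC. MC = 58 - 24q + 3q^2; setting MC = AVC gives 2q^2 - 12q = 0, so q = 6. min AVC = 22.
So the shutdown price is €22.

€22 per unit, at q = 6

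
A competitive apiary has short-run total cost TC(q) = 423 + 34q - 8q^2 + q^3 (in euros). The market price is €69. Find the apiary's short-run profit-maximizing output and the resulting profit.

AVC = 34 - 8q + q^2; min AVC = €18 at q = 4. Since P = €69 ≥ min AVC, the firm produces.
With MC = 34 - 16q + 3q^2, P = MC on the upward-sloping part at q* = 7.
TR = 69·7 = 483. TC = 423 + 189 = 612. Profit = 483 − 612 = -€129.
That loss of €129 beats the €423 the firm would lose by shutting down; producing recovers €294 of fixed cost.

Profit = -€129 at q = 7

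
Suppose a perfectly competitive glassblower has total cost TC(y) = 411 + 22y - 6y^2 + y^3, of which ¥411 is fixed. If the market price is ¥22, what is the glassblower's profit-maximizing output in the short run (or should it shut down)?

From TC, MC = TC'(y) = 22 - 12y + 3y^2 and AVC = VC/y = 22 - 6y + y^2.
AVC hits its minimum where MC = AVC, at y = 3, giving min AVC = 22 - 6·3 + 3^2 = ¥13.
Because ¥22 ≥ ¥13, revenue can cover variable cost; the firm operates.
Set P = MC: 22 = 22 - 12y + 3y^2 → -12y + 3y^2 = 0. The roots are y = 0 and y = 4; the profit-maximizing output is on the rising part of MC, so y* = 4.
Check: AVC at y = 4 is ¥14 ≤ P, so revenue covers variable cost.
Profit = P·y − TC = 22·4 − 467 = -¥379, a loss, but smaller than the ¥411 fixed cost the firm would lose by shutting down.

Produce at y = 4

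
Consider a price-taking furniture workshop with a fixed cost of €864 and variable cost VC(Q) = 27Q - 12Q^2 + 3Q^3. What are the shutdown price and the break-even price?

Shutdown price = €15; break-even price = €207

AVC = 27 - 12Q + 3Q^2; minimized at Q = 2, giving min AVC = €15. That is the shutdown price.
ATC = 864/Q + 27 - 12Q + 3Q^2. Setting dATC/dQ = −864/Q^2 − 12 + 6Q = 0 gives Q = 6 (since 6·6^3 − 12·6^2 = 864).
min ATC = 864/6 + 27 − 12·6 + 3·6^2 = €207. That is the break-even price.
For €15 ≤ P < €207 the firm produces at a loss; below €15 it shuts down.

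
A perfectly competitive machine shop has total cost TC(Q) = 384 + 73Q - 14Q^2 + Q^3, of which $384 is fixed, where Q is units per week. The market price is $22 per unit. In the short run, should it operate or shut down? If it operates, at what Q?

Shut down

Strip out fixed cost: VC = 73Q - 14Q^2 + Q^3. Then AVC = 73 - 14Q + Q^2 and MC = 73 - 28Q + 3Q^2.
AVC hits its minimum where MC = AVC, at Q = 7, giving min AVC = 73 - 14·7 + 7^2 = $24.
P = $22 lies below min AVC = $24; no output level covers variable cost.
The firm minimizes its loss by shutting down and losing only its fixed cost of $384.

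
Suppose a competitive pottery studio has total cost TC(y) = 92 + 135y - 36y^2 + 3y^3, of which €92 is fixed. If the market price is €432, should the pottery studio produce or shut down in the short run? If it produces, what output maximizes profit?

Produce at y = 11

From TC, MC = TC'(y) = 135 - 72y + 9y^2 and AVC = VC/y = 135 - 36y + 3y^2.
The AVC parabola has its vertex at y = 36/6 = 6, where AVC = 135 - 36·6 + 3·6^2 = €27.
Because €432 ≥ €27, revenue can cover variable cost; the firm operates.
Set P = MC: 432 = 135 - 72y + 9y^2 → -297 - 72y + 9y^2 = 0. The roots are y = -3 and y = 11; the profit-maximizing output is on the rising part of MC, so y* = 11.
Check: AVC at y = 11 is €102 ≤ P, so revenue covers variable cost.
Profit = P·y − TC = 432·11 − 1214 = €3538.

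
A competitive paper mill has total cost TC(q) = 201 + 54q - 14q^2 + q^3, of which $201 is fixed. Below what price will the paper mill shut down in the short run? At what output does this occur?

The firm shuts down when price falls below the minimum of average variable cost. AVC = VC/q = 54 - 14q + q^2.
dAVC/dq = -14 + 2q = 0 gives q = 7. min AVC = 54 - 14·7 + 7^2 = 5.
For P < $5 the firm produces nothing.

$5 per unit, at q = 7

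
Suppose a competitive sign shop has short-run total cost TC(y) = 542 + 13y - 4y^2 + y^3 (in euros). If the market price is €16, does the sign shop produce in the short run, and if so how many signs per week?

Produce at y = 3

Strip out fixed cost: VC = 13y - 4y^2 + y^3. Then AVC = 13 - 4y + y^2 and MC = 13 - 8y + 3y^2.
AVC is minimized where dAVC/dy = -4 + 2y = 0, at y = 2; min AVC = 13 - 4·2 + 2^2 = €9.
P = €16 exceeds min AVC = €9, so the firm stays open.
Solving P = MC: -3 - 8y + 3y^2 = 0 ⇒ y = -1/3 or 3. On the upward-sloping branch, y* = 3.
Check: AVC at y = 3 is €10 ≤ P, so revenue covers variable cost.
Profit = P·y − TC = 16·3 − 572 = -€524, a loss, but smaller than the €542 fixed cost the firm would lose by shutting down.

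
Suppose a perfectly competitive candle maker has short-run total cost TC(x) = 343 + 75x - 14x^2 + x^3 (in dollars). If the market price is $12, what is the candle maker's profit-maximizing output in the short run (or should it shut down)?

From TC, MC = TC'(x) = 75 - 28x + 3x^2 and AVC = VC/x = 75 - 14x + x^2.
AVC is minimized where dAVC/dx = -14 + 2x = 0, at x = 7; min AVC = 75 - 14·7 + 7^2 = $26.
Since P = $12 < min AVC = $26, price fails to cover variable cost at any output.
Best response: produce nothing and absorb the $343 fixed cost.

Shut down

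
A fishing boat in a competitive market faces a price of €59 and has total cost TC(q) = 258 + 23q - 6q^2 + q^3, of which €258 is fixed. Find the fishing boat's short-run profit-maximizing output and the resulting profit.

Profit = -€42 at q = 6

AVC = 23 - 6q + q^2; min AVC = €14 at q = 3. Since P = €59 ≥ min AVC, the firm produces.
MC = 23 - 12q + 3q^2. Setting P = MC and taking the root on the rising branch gives q* = 6.
TR = 59·6 = 354. TC = 258 + 138 = 396. Profit = 354 − 396 = -€42.
That loss of €42 beats the €258 the firm would lose by shutting down; producing recovers €216 of fixed cost.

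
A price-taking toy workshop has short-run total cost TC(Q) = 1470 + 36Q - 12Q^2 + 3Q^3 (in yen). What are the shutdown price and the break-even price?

Shutdown price = ¥24; break-even price = ¥309

AVC = 36 - 12Q + 3Q^2; minimized at Q = 2, giving min AVC = ¥24. That is the shutdown price.
ATC = 1470/Q + 36 - 12Q + 3Q^2. Setting dATC/dQ = −1470/Q^2 − 12 + 6Q = 0 gives Q = 7 (since 6·7^3 − 12·7^2 = 1470).
min ATC = 1470/7 + 36 − 12·7 + 3·7^2 = ¥309. That is the break-even price.
For ¥24 ≤ P < ¥309 the firm produces at a loss; below ¥24 it shuts down.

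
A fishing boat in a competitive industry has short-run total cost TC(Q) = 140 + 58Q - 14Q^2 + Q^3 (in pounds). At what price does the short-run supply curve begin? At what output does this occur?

£9 per unit, at Q = 7

Short-run supply begins at min AVC. From VC = 58Q - 14Q^2 + Q^3, AVC = 58 - 14Q + Q^2.
At the minimum of AVC, MC = AVC. MC = 58 - 28Q + 3Q^2; setting MC = AVC gives 2Q^2 - 14Q = 0, so Q = 7. min AVC = 9.
The firm shuts down for any P below £9.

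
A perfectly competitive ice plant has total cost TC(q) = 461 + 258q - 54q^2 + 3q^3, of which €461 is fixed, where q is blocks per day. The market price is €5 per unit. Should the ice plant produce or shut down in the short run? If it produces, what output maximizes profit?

From TC, MC = TC'(q) = 258 - 108q + 9q^2 and AVC = VC/q = 258 - 54q + 3q^2.
AVC is minimized where dAVC/dq = -54 + 6q = 0, at q = 9; min AVC = 258 - 54·9 + 3·9^2 = €15.
Since P = €5 < min AVC = €15, price fails to cover variable cost at any output.
Best response: produce nothing and absorb the €461 fixed cost.

Shut down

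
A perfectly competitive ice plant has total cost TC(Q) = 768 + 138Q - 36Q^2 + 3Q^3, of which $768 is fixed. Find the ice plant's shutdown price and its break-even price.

AVC = 138 - 36Q + 3Q^2; minimized at Q = 6, giving min AVC = $30. That is the shutdown price.
ATC = 768/Q + 138 - 36Q + 3Q^2. Setting dATC/dQ = −768/Q^2 − 36 + 6Q = 0 gives Q = 8 (since 6·8^3 − 36·8^2 = 768).
min ATC = 768/8 + 138 − 36·8 + 3·8^2 = $138. That is the break-even price.
Between these two prices the firm operates at a loss; above $138 it earns a profit.

Shutdown price = $30; break-even price = $138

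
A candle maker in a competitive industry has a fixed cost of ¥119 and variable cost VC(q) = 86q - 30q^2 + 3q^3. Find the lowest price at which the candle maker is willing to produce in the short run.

The firm shuts down when price falls below the minimum of average variable cost. AVC = VC/q = 86 - 30q + 3q^2.
dAVC/dq = -30 + 6q = 0 gives q = 5. min AVC = 86 - 30·5 + 3·5^2 = 11.
For P < ¥11 the firm produces nothing.

¥11 per unit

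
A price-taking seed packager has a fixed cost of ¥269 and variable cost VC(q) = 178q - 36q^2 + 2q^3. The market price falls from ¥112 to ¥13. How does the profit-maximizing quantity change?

MC = 178 - 72q + 6q^2; the shutdown threshold is min AVC = ¥16 (at q = 9).
With P = ¥112 above the shutdown price, P = MC gives q = 11.
At P = ¥13 < min AVC = ¥16, price no longer covers variable cost at any output, so the firm shuts down: q = 0.

Output falls from 11 to 0 (the firm shuts down)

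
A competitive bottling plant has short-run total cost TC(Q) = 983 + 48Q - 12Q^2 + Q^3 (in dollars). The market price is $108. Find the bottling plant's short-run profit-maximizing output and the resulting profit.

Profit = -$183 at Q = 10

AVC = 48 - 12Q + Q^2; min AVC = $12 at Q = 6. Since P = $108 ≥ min AVC, the firm produces.
With MC = 48 - 24Q + 3Q^2, P = MC on the upward-sloping part at Q* = 10.
TR = 108·10 = 1080. TC = 983 + 280 = 1263. Profit = 1080 − 1263 = -$183.
By producing, the firm covers all variable cost plus $800 of fixed cost; shutting down would lose the full $983.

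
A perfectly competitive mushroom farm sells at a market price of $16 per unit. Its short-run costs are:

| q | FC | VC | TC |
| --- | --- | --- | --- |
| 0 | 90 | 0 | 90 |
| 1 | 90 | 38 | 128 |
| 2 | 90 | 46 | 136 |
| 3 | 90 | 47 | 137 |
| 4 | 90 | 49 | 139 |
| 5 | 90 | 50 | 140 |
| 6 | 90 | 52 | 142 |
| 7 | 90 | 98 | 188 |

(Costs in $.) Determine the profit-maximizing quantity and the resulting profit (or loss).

Profit at each row (π = 16q − TC): q=0: -90; q=1: -112; q=2: -104; q=3: -89; q=4: -75; q=5: -60; q=6: -46; q=7: -76.
Profit is maximized at q = 6. AVC there is 52/6 = $8.67 ≤ P, so producing beats shutting down (which would give -$90).

q = 6; profit = -$46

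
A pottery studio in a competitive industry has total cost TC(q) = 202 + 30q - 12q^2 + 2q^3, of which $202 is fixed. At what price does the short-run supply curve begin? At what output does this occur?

The shutdown price is the minimum of AVC. VC = 30q - 12q^2 + 2q^3, so AVC = 30 - 12q + 2q^2.
dAVC/dq = -12 + 4q = 0 gives q = 3. min AVC = 30 - 12·3 + 2·3^2 = 12.
The firm shuts down for any P below $12.

$12 per unit, at q = 3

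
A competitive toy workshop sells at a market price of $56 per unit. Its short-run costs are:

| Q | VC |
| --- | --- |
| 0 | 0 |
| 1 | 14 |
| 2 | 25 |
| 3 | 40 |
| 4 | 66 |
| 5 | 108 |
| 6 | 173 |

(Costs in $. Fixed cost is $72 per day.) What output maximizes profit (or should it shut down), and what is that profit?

Q = 5; profit = $100

Profit at each row (π = 56Q − TC): Q=0: -72; Q=1: -30; Q=2: 15; Q=3: 56; Q=4: 86; Q=5: 100; Q=6: 91.
Profit is maximized at Q = 5. AVC there is 108/5 = $21.60 ≤ P, so producing beats shutting down (which would give -$72).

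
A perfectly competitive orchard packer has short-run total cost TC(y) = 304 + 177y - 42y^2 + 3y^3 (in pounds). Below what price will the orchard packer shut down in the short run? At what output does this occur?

£30 per unit, at y = 7

Short-run supply begins at min AVC. From VC = 177y - 42y^2 + 3y^3, AVC = 177 - 42y + 3y^2.
dAVC/dy = -42 + 6y = 0 gives y = 7. min AVC = 177 - 42·7 + 3·7^2 = 30.
For P < £30 the firm produces nothing.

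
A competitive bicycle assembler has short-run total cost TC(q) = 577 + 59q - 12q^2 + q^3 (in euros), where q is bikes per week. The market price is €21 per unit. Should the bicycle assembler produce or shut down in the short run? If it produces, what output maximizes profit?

Shut down

Variable cost is VC = 59q - 12q^2 + q^3, so AVC = VC/q = 59 - 12q + q^2 and MC = dTC/dq = 59 - 24q + 3q^2.
The AVC parabola has its vertex at q = 12/2 = 6, where AVC = 59 - 12·6 + 6^2 = €23.
P = €21 lies below min AVC = €23; no output level covers variable cost.
The firm minimizes its loss by shutting down and losing only its fixed cost of €577.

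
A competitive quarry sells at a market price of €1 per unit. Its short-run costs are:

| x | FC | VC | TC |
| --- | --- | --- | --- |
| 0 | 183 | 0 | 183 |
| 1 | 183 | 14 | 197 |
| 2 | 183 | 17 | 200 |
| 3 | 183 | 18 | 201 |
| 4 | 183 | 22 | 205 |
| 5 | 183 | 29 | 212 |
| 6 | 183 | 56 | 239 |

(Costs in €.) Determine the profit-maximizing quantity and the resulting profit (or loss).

x = 0 (shut down); profit = -€183

Compute π = P·x − TC at each output: x=0: -183; x=1: -196; x=2: -198; x=3: -198; x=4: -201; x=5: -207; x=6: -233.
Profit is highest at x = 0. Equivalently, the lowest AVC in the table is 22/4 ≈ €5.50 at x = 4, and P = €1 falls below it — price never covers variable cost, so the firm shuts down and loses only its fixed cost.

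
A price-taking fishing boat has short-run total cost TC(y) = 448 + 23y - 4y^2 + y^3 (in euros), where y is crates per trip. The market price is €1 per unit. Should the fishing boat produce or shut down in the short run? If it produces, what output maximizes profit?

Shut down

Strip out fixed cost: VC = 23y - 4y^2 + y^3. Then AVC = 23 - 4y + y^2 and MC = 23 - 8y + 3y^2.
The AVC parabola has its vertex at y = 4/2 = 2, where AVC = 23 - 4·2 + 2^2 = €19.
P = €1 lies below min AVC = €19; no output level covers variable cost.
Shutting down limits the loss to fixed cost, €448.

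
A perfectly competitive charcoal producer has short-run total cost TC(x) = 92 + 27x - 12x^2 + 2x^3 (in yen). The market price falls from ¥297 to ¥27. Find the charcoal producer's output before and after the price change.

AVC = 27 - 12x + 2x^2, minimized at x = 3 where min AVC = ¥9. MC = 27 - 24x + 6x^2.
With P = ¥297 above the shutdown price, P = MC gives x = 9.
At P = ¥27 ≥ min AVC, set P = MC: x = 4. The firm stays open but cuts output.

Output falls from 9 to 4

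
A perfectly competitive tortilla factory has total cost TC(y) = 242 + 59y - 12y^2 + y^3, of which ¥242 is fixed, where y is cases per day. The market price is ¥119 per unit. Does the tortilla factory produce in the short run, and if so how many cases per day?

Variable cost is VC = 59y - 12y^2 + y^3, so AVC = VC/y = 59 - 12y + y^2 and MC = dTC/dy = 59 - 24y + 3y^2.
AVC is minimized where dAVC/dy = -12 + 2y = 0, at y = 6; min AVC = 59 - 12·6 + 6^2 = ¥23.
Because ¥119 ≥ ¥23, revenue can cover variable cost; the firm operates.
Set P = MC: 119 = 59 - 24y + 3y^2 → -60 - 24y + 3y^2 = 0. The roots are y = -2 and y = 10; the profit-maximizing output is on the rising part of MC, so y* = 10.
Check: AVC at y = 10 is ¥39 ≤ P, so revenue covers variable cost.
Profit = P·y − TC = 119·10 − 632 = ¥558.

Produce at y = 10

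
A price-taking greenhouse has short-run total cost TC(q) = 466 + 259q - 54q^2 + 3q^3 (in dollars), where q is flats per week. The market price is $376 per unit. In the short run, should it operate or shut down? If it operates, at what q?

Produce at q = 13

From TC, MC = TC'(q) = 259 - 108q + 9q^2 and AVC = VC/q = 259 - 54q + 3q^2.
AVC hits its minimum where MC = AVC, at q = 9, giving min AVC = 259 - 54·9 + 3·9^2 = $16.
Since P = $376 ≥ min AVC = $16, price covers variable cost and the firm should produce.
Solving P = MC: -117 - 108q + 9q^2 = 0 ⇒ q = -1 or 13. On the upward-sloping branch, q* = 13.
Check: AVC at q = 13 is $64 ≤ P, so revenue covers variable cost.
Profit = P·q − TC = 376·13 − 1298 = $3590.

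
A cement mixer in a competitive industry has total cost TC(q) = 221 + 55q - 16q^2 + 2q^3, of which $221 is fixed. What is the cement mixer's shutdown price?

$23 per unit

Short-run supply begins at min AVC. From VC = 55q - 16q^2 + 2q^3, AVC = 55 - 16q + 2q^2.
dAVC/dq = -16 + 4q = 0 gives q = 4. min AVC = 55 - 16·4 + 2·4^2 = 23.
So the shutdown price is $23.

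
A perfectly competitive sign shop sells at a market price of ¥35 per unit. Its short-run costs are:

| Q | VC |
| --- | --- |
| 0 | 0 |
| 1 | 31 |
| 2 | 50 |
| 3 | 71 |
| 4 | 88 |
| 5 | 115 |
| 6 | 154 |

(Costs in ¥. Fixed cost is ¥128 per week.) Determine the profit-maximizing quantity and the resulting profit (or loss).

Q = 5; profit = -¥68

Profit at each row (π = 35Q − TC): Q=0: -128; Q=1: -124; Q=2: -108; Q=3: -94; Q=4: -76; Q=5: -68; Q=6: -72.
Profit is maximized at Q = 5. AVC there is 115/5 = ¥23 ≤ P, so producing beats shutting down (which would give -¥128).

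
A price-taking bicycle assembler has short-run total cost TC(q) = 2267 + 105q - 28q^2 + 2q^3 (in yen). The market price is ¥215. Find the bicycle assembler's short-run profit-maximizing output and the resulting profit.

AVC = 105 - 28q + 2q^2; min AVC = ¥7 at q = 7. Since P = ¥215 ≥ min AVC, the firm produces.
With MC = 105 - 56q + 6q^2, P = MC on the upward-sloping part at q* = 11.
TR = 215·11 = 2365. TC = 2267 + 429 = 2696. Profit = 2365 − 2696 = -¥331.
Shutting down would mean losing the fixed cost of ¥2267, so operating at a loss of ¥331 is better by ¥1936.

Profit = -¥331 at q = 11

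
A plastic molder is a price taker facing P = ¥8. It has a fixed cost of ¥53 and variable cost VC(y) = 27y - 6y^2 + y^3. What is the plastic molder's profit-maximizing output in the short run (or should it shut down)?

Shut down

From TC, MC = TC'(y) = 27 - 12y + 3y^2 and AVC = VC/y = 27 - 6y + y^2.
AVC is minimized where dAVC/dy = -6 + 2y = 0, at y = 3; min AVC = 27 - 6·3 + 3^2 = ¥18.
Since P = ¥8 < min AVC = ¥18, price fails to cover variable cost at any output.
Best response: produce nothing and absorb the ¥53 fixed cost.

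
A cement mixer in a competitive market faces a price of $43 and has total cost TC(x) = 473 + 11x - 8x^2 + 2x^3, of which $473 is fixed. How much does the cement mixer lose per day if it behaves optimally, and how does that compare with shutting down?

AVC = 11 - 8x + 2x^2; min AVC = $3 at x = 2. Since P = $43 ≥ min AVC, the firm produces.
With MC = 11 - 16x + 6x^2, P = MC on the upward-sloping part at x* = 4.
TR = 43·4 = 172. TC = 473 + 44 = 517. Profit = 172 − 517 = -$345.
That loss of $345 beats the $473 the firm would lose by shutting down; producing recovers $128 of fixed cost.

Profit = -$345 at x = 4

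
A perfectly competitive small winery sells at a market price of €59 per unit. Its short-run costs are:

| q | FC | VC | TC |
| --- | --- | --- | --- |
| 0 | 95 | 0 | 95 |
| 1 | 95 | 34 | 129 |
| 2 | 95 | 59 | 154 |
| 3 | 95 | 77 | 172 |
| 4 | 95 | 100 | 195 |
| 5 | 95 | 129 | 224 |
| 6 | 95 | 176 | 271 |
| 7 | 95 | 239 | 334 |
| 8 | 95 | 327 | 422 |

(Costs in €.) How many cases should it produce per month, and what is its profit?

q = 6; profit = €83

Compute π = P·q − TC at each output: q=0: -95; q=1: -70; q=2: -36; q=3: 5; q=4: 41; q=5: 71; q=6: 83; q=7: 79; q=8: 50.
Profit is maximized at q = 6. AVC there is 176/6 = €29.33 ≤ P, so producing beats shutting down (which would give -€95).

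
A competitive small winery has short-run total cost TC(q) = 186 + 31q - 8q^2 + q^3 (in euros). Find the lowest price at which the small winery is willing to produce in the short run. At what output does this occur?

€15 per unit, at q = 4

The firm shuts down when price falls below the minimum of average variable cost. AVC = VC/q = 31 - 8q + q^2.
At the minimum of AVC, MC = AVC. MC = 31 - 16q + 3q^2; setting MC = AVC gives 2q^2 - 8q = 0, so q = 4. min AVC = 15.
So the shutdown price is €15.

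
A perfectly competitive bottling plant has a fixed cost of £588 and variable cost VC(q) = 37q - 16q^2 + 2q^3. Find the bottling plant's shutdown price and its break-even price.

Shutdown price = £5; break-even price = £107

AVC = 37 - 16q + 2q^2; minimized at q = 4, giving min AVC = £5. That is the shutdown price.
ATC = 588/q + 37 - 16q + 2q^2. Setting dATC/dq = −588/q^2 − 16 + 4q = 0 gives q = 7 (since 4·7^3 − 16·7^2 = 588).
min ATC = 588/7 + 37 − 16·7 + 2·7^2 = £107. That is the break-even price.
For £5 ≤ P < £107 the firm produces at a loss; below £5 it shuts down.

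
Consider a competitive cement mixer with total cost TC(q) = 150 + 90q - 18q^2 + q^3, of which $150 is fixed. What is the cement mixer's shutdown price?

$9 per unit

The firm shuts down when price falls below the minimum of average variable cost. AVC = VC/q = 90 - 18q + q^2.
dAVC/dq = -18 + 2q = 0 gives q = 9. min AVC = 90 - 18·9 + 9^2 = 9.
So the shutdown price is $9.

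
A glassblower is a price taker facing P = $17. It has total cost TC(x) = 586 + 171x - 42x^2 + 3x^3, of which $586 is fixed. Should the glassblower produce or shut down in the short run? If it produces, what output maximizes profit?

Shut down

Variable cost is VC = 171x - 42x^2 + 3x^3, so AVC = VC/x = 171 - 42x + 3x^2 and MC = dTC/dx = 171 - 84x + 9x^2.
AVC hits its minimum where MC = AVC, at x = 7, giving min AVC = 171 - 42·7 + 3·7^2 = $24.
Since P = $17 < min AVC = $24, price fails to cover variable cost at any output.
The firm minimizes its loss by shutting down and losing only its fixed cost of $586.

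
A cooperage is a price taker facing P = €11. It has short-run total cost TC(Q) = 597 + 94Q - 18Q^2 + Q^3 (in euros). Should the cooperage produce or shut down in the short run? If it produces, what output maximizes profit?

Shut down

From TC, MC = TC'(Q) = 94 - 36Q + 3Q^2 and AVC = VC/Q = 94 - 18Q + Q^2.
The AVC parabola has its vertex at Q = 18/2 = 9, where AVC = 94 - 18·9 + 9^2 = €13.
P = €11 lies below min AVC = €13; no output level covers variable cost.
Best response: produce nothing and absorb the €597 fixed cost.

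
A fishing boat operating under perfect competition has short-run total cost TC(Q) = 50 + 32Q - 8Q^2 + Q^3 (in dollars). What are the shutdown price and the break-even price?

Shutdown price = $16; break-even price = $27

Shutdown price = min AVC. AVC = 32 - 8Q + Q^2, with vertex at Q = 4 and minimum $16.
ATC = 50/Q + 32 - 8Q + Q^2. Setting dATC/dQ = −50/Q^2 − 8 + 2Q = 0 gives Q = 5 (since 2·5^3 − 8·5^2 = 50).
min ATC = 50/5 + 32 − 8·5 + 5^2 = $27. That is the break-even price.
For $16 ≤ P < $27 the firm produces at a loss; below $16 it shuts down.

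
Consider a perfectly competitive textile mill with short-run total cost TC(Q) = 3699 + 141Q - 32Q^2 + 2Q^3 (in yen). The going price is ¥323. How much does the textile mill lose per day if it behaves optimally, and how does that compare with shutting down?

AVC = 141 - 32Q + 2Q^2 has its minimum ¥13 at Q = 8; price ¥323 clears that bar, so the firm operates.
MC = 141 - 64Q + 6Q^2. Setting P = MC and taking the root on the rising branch gives Q* = 13.
TR = 323·13 = 4199. TC = 3699 + 819 = 4518. Profit = 4199 − 4518 = -¥319.
By producing, the firm covers all variable cost plus ¥3380 of fixed cost; shutting down would lose the full ¥3699.

Profit = -¥319 at Q = 13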